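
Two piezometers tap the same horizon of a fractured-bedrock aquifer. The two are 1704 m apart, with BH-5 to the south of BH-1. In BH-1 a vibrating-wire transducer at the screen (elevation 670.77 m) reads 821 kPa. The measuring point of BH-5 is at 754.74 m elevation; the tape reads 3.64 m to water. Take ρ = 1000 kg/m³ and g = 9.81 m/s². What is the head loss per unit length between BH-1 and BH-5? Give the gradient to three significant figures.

i ≈ 0.00197 m/m

Pressure head at BH-1: ψ = P/(ρg) = 821×1000 / (1000 × 9.81) = 83.69 m.
Total head at BH-1: h = z + ψ = 670.77 + 83.69 = 754.46 m.
Total head at BH-5: h = 754.74 − 3.64 = 751.10 m.
Head difference: h(BH-1) − h(BH-5) = 754.46 − 751.10 = 3.36 m.
Hydraulic gradient: i = |Δh| / L = 3.36 / 1704 = 0.00197.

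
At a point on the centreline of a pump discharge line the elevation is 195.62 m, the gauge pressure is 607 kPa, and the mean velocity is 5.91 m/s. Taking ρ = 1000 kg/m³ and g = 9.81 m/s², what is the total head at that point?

h ≈ 259.28 m

Pressure head ψ = P/(ρg) = 607×1000 / (1000 × 9.81) = 61.88 m.
Velocity head = v²/(2g) = 5.91² / (2 × 9.81) = 1.780 m.
h = z + ψ + v²/(2g) = 195.62 + 61.88 + 1.780 = 259.28 m.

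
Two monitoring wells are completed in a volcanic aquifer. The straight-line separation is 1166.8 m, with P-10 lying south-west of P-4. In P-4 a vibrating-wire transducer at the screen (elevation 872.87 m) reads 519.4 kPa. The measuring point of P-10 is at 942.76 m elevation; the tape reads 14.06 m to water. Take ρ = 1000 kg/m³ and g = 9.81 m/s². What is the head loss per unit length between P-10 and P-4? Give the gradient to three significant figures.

Pressure head at P-4: ψ = P/(ρg) = 519.4×1000 / (1000 × 9.81) = 52.95 m.
Total head at P-4: h = z + ψ = 872.87 + 52.95 = 925.82 m.
Total head at P-10: h = 942.76 − 14.06 = 928.70 m.
Head difference: h(P-4) − h(P-10) = 925.82 − 928.70 = -2.88 m.
Hydraulic gradient: i = |Δh| / L = 2.88 / 1166.8 = 0.00247.

i ≈ 0.00247 m/m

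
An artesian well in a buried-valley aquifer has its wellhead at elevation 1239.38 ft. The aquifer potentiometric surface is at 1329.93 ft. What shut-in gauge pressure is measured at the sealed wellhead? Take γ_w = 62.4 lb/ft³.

P ≈ 39.2 psi

Head above the cap: Δh = 1329.93 − 1239.38 = 90.55 ft.
P = γΔh/144 = 62.4 × 90.55 / 144 = 39.2 psi.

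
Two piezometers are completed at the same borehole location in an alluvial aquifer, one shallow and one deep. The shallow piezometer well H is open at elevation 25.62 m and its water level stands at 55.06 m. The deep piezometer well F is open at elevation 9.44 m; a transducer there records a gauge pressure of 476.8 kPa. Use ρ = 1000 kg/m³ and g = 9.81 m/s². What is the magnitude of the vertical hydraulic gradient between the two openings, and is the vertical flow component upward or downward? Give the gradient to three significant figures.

|i_v| ≈ 0.184; vertical flow is upward

Total head at well H: h = 55.06 m (water level in the standpipe).
Pressure head at well F: ψ = P/(ρg) = 476.8×1000 / (1000 × 9.81) = 48.60 m.
Total head at well F: h = z + ψ = 9.44 + 48.60 = 58.04 m.
Δh = h(well H) − h(well F) = 55.06 − 58.04 = -2.98 m.
Vertical separation Δz = 25.62 − 9.44 = 16.18 m.
|i_v| = |Δh| / Δz = 2.98 / 16.18 = 0.184.
Head is higher in the deep piezometer, so vertical flow is upward (discharge condition).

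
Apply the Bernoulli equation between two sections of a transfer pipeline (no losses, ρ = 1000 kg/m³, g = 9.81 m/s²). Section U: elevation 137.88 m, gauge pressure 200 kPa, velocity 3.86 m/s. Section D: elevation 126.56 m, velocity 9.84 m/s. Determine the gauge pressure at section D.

P₂ ≈ 270 kPa

Pressure head at U: ψ₁ = P₁/(ρg) = 200×1000 / (1000 × 9.81) = 20.39 m.
Velocity heads: v₁²/2g = 3.86²/19.62 = 0.759 m; v₂²/2g = 9.84²/19.62 = 4.935 m.
Total head H = z₁ + ψ₁ + v₁²/2g = 137.88 + 20.39 + 0.759 = 159.03 m.
ψ₂ = H − z₂ − v₂²/2g = 159.03 − 126.56 − 4.935 = 27.54 m.
P₂ = ρgψ₂ = 1000 × 9.81 × 27.54 ≈ 270 kPa.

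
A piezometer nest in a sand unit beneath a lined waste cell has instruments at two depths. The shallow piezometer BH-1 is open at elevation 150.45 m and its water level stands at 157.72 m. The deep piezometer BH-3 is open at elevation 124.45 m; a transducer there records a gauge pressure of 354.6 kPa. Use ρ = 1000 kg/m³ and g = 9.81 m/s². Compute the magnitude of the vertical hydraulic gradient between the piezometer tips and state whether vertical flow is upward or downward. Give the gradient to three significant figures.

Total head at BH-1: h = 157.72 m (water level in the standpipe).
Pressure head at BH-3: ψ = P/(ρg) = 354.6×1000 / (1000 × 9.81) = 36.15 m.
Total head at BH-3: h = z + ψ = 124.45 + 36.15 = 160.60 m.
Δh = h(BH-1) − h(BH-3) = 157.72 − 160.60 = -2.88 m.
Vertical separation Δz = 150.45 − 124.45 = 26.00 m.
|i_v| = |Δh| / Δz = 2.88 / 26.00 = 0.111.
Head is higher in the deep piezometer, so vertical flow is upward (discharge condition).

|i_v| ≈ 0.111; vertical flow is upward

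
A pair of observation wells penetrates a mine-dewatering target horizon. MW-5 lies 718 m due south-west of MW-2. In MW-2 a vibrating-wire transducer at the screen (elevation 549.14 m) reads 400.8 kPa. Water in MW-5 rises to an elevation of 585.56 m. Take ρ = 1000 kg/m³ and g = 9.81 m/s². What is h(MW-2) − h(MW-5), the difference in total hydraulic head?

Δh ≈ 4.44 m

Pressure head at MW-2: ψ = P/(ρg) = 400.8×1000 / (1000 × 9.81) = 40.86 m.
Total head at MW-2: h = z + ψ = 549.14 + 40.86 = 590.00 m.
Total head at MW-5: h = 585.56 m (water level in the piezometer is the total head).
Head difference: h(MW-2) − h(MW-5) = 590.00 − 585.56 = 4.44 m.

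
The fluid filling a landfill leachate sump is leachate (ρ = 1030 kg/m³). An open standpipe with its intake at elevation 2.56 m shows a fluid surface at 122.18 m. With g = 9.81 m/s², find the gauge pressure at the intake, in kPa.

Pressure head ψ = h − z = 122.18 − 2.56 = 119.62 m.
P = ρgψ = 1030 × 9.81 × 119.62 = 1208676 Pa ≈ 1210 kPa.

P ≈ 1210 kPa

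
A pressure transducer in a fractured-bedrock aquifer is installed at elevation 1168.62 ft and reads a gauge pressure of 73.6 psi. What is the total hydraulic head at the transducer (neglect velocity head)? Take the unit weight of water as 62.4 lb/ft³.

ψ = 144·P/γ = 144 × 73.6 / 62.4 = 169.85 ft.
h = z + ψ = 1168.62 + 169.85 = 1338.47 ft.

h ≈ 1338.47 ft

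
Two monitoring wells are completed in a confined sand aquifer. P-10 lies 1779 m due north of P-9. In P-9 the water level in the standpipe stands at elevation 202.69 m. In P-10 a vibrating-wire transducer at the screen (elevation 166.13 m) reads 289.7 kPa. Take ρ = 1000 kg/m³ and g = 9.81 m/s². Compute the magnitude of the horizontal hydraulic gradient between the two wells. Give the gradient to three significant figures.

i ≈ 0.00395

Total head at P-9: h = 202.69 m (water level in the piezometer is the total head).
Pressure head at P-10: ψ = P/(ρg) = 289.7×1000 / (1000 × 9.81) = 29.53 m.
Total head at P-10: h = z + ψ = 166.13 + 29.53 = 195.66 m.
Head difference: h(P-9) − h(P-10) = 202.69 − 195.66 = 7.03 m.
Hydraulic gradient: i = |Δh| / L = 7.03 / 1779 = 0.00395.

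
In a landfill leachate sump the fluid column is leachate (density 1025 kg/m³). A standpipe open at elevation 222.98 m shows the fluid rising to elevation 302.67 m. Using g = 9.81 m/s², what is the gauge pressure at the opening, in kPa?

Pressure head ψ = h − z = 302.67 − 222.98 = 79.69 m.
P = ρgψ = 1025 × 9.81 × 79.69 = 801303 Pa ≈ 801 kPa.

P ≈ 801 kPa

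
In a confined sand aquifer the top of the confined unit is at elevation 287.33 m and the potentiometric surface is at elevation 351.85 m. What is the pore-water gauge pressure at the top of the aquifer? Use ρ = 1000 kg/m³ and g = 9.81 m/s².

Pressure head at the aquifer top: ψ = h − z = 351.85 − 287.33 = 64.52 m.
P = ρgψ = 1000 × 9.81 × 64.52 = 632941 Pa ≈ 633 kPa.

P ≈ 633 kPa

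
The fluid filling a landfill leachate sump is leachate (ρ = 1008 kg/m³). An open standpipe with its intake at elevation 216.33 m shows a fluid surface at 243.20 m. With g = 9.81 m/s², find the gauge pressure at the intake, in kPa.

Pressure head ψ = h − z = 243.20 − 216.33 = 26.87 m.
P = ρgψ = 1008 × 9.81 × 26.87 = 265703 Pa ≈ 266 kPa.

P ≈ 266 kPa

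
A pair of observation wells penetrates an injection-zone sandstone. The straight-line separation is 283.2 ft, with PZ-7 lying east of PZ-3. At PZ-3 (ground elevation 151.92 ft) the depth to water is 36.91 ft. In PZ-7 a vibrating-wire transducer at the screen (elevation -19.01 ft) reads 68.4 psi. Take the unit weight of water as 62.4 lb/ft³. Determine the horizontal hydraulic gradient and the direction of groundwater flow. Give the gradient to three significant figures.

Total head at PZ-3: h = 151.92 − 36.91 = 115.01 ft.
Pressure head at PZ-7: ψ = 144·P/γ = 144 × 68.4 / 62.4 = 157.85 ft.
Total head at PZ-7: h = z + ψ = -19.01 + 157.85 = 138.84 ft.
Head difference: h(PZ-3) − h(PZ-7) = 115.01 − 138.84 = -23.83 ft.
Hydraulic gradient: i = |Δh| / L = 23.83 / 283.2 = 0.0841.
Flow is from higher to lower head: from PZ-7 toward PZ-3, i.e. toward the west.

i ≈ 0.0841; groundwater flows toward the west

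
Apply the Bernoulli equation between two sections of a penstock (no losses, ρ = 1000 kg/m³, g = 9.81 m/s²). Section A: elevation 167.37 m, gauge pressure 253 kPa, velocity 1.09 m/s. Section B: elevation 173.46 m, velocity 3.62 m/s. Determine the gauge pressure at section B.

P₂ ≈ 187 kPa

Pressure head at A: ψ₁ = P₁/(ρg) = 253×1000 / (1000 × 9.81) = 25.79 m.
Velocity heads: v₁²/2g = 1.09²/19.62 = 0.061 m; v₂²/2g = 3.62²/19.62 = 0.668 m.
Total head H = z₁ + ψ₁ + v₁²/2g = 167.37 + 25.79 + 0.061 = 193.22 m.
ψ₂ = H − z₂ − v₂²/2g = 193.22 − 173.46 − 0.668 = 19.09 m.
P₂ = ρgψ₂ = 1000 × 9.81 × 19.09 ≈ 187 kPa.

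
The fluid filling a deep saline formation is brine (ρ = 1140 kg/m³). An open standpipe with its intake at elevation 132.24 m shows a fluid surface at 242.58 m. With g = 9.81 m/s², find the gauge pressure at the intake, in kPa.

Pressure head ψ = h − z = 242.58 − 132.24 = 110.34 m.
P = ρgψ = 1140 × 9.81 × 110.34 = 1233976 Pa ≈ 1230 kPa.

P ≈ 1230 kPa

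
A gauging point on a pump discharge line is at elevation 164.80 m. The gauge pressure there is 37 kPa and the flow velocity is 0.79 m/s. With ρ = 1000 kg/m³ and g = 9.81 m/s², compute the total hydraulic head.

h ≈ 168.60 m

Pressure head ψ = P/(ρg) = 37×1000 / (1000 × 9.81) = 3.77 m.
Velocity head = v²/(2g) = 0.79² / (2 × 9.81) = 0.032 m.
h = z + ψ + v²/(2g) = 164.80 + 3.77 + 0.032 = 168.60 m.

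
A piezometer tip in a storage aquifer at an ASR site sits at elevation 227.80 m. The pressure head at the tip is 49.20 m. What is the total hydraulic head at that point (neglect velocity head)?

h ≈ 277.00 m

h = z + ψ = 227.80 + 49.20 = 277.00 m.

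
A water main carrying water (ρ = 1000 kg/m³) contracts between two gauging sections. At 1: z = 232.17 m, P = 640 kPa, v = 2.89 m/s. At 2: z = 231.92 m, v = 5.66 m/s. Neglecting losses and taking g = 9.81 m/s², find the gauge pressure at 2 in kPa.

Pressure head at 1: ψ₁ = P₁/(ρg) = 640×1000 / (1000 × 9.81) = 65.24 m.
Velocity heads: v₁²/2g = 2.89²/19.62 = 0.426 m; v₂²/2g = 5.66²/19.62 = 1.633 m.
Total head H = z₁ + ψ₁ + v₁²/2g = 232.17 + 65.24 + 0.426 = 297.84 m.
ψ₂ = H − z₂ − v₂²/2g = 297.84 − 231.92 − 1.633 = 64.29 m.
P₂ = ρgψ₂ = 1000 × 9.81 × 64.29 ≈ 631 kPa.

P₂ ≈ 631 kPa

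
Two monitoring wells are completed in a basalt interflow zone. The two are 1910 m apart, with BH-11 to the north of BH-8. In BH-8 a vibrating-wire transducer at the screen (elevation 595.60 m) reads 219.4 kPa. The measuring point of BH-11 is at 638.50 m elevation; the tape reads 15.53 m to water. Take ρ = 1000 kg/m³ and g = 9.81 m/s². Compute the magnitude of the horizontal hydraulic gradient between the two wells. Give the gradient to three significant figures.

Pressure head at BH-8: ψ = P/(ρg) = 219.4×1000 / (1000 × 9.81) = 22.36 m.
Total head at BH-8: h = z + ψ = 595.60 + 22.36 = 617.96 m.
Total head at BH-11: h = 638.50 − 15.53 = 622.97 m.
Head difference: h(BH-8) − h(BH-11) = 617.96 − 622.97 = -5.01 m.
Hydraulic gradient: i = |Δh| / L = 5.01 / 1910 = 0.00262.

i ≈ 0.00262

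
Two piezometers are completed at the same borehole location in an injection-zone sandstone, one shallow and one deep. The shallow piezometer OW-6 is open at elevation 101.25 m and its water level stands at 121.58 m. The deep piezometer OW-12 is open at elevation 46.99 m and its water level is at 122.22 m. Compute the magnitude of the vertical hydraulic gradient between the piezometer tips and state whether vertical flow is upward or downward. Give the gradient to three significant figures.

Total head at OW-6: h = 121.58 m (water level in the standpipe).
Total head at OW-12: h = 122.22 m.
Δh = h(OW-6) − h(OW-12) = 121.58 − 122.22 = -0.64 m.
Vertical separation Δz = 101.25 − 46.99 = 54.26 m.
|i_v| = |Δh| / Δz = 0.64 / 54.26 = 0.0118.
Head is higher in the deep piezometer, so vertical flow is upward (discharge condition).

|i_v| ≈ 0.0118; vertical flow is upward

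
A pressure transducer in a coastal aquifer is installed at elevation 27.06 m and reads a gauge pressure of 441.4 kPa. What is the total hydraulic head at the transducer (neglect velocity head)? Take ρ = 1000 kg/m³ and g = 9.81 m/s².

ψ = P/(ρg) = 441.4×1000 / (1000 × 9.81) = 44.99 m.
h = z + ψ = 27.06 + 44.99 = 72.05 m.

h ≈ 72.05 m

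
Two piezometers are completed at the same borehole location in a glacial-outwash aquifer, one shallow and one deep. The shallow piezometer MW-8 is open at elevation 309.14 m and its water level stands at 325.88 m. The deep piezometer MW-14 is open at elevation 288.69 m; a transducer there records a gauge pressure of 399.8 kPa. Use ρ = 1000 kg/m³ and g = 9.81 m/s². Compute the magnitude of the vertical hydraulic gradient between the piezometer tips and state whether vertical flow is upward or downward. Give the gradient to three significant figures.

Total head at MW-8: h = 325.88 m (water level in the standpipe).
Pressure head at MW-14: ψ = P/(ρg) = 399.8×1000 / (1000 × 9.81) = 40.75 m.
Total head at MW-14: h = z + ψ = 288.69 + 40.75 = 329.44 m.
Δh = h(MW-8) − h(MW-14) = 325.88 − 329.44 = -3.56 m.
Vertical separation Δz = 309.14 − 288.69 = 20.45 m.
|i_v| = |Δh| / Δz = 3.56 / 20.45 = 0.174.
Head is higher in the deep piezometer, so vertical flow is upward (discharge condition).

|i_v| ≈ 0.174; vertical flow is upward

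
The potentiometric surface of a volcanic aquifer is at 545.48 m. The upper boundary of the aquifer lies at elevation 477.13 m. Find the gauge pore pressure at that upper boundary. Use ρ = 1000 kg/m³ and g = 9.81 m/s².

P ≈ 671 kPa

Pressure head at the aquifer top: ψ = h − z = 545.48 − 477.13 = 68.35 m.
P = ρgψ = 1000 × 9.81 × 68.35 = 670514 Pa ≈ 671 kPa.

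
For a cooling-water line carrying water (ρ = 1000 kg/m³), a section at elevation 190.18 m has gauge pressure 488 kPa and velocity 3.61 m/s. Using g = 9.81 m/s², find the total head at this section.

Pressure head ψ = P/(ρg) = 488×1000 / (1000 × 9.81) = 49.75 m.
Velocity head = v²/(2g) = 3.61² / (2 × 9.81) = 0.664 m.
h = z + ψ + v²/(2g) = 190.18 + 49.75 + 0.664 = 240.59 m.

h ≈ 240.59 m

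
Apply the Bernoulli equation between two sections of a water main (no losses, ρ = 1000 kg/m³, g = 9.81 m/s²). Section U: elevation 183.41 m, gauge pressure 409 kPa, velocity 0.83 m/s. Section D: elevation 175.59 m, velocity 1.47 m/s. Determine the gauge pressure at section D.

P₂ ≈ 485 kPa

Pressure head at U: ψ₁ = P₁/(ρg) = 409×1000 / (1000 × 9.81) = 41.69 m.
Velocity heads: v₁²/2g = 0.83²/19.62 = 0.035 m; v₂²/2g = 1.47²/19.62 = 0.110 m.
Total head H = z₁ + ψ₁ + v₁²/2g = 183.41 + 41.69 + 0.035 = 225.13 m.
ψ₂ = H − z₂ − v₂²/2g = 225.13 − 175.59 − 0.110 = 49.43 m.
P₂ = ρgψ₂ = 1000 × 9.81 × 49.43 ≈ 485 kPa.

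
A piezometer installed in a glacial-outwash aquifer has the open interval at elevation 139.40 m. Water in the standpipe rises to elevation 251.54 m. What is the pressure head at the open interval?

ψ ≈ 112.14 m

Total head h = 251.54 m (the water-surface elevation in the piezometer).
Pressure head ψ = h − z = 251.54 − 139.40 = 112.14 m.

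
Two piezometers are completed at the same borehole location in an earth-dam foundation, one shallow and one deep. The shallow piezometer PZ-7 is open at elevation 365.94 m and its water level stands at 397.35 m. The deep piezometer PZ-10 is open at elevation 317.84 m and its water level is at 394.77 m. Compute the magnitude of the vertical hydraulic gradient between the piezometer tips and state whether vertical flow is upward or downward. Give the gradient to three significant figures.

Total head at PZ-7: h = 397.35 m (water level in the standpipe).
Total head at PZ-10: h = 394.77 m.
Δh = h(PZ-7) − h(PZ-10) = 397.35 − 394.77 = 2.58 m.
Vertical separation Δz = 365.94 − 317.84 = 48.10 m.
|i_v| = |Δh| / Δz = 2.58 / 48.10 = 0.0536.
Head is higher in the shallow piezometer, so vertical flow is downward (recharge condition).

|i_v| ≈ 0.0536; vertical flow is downward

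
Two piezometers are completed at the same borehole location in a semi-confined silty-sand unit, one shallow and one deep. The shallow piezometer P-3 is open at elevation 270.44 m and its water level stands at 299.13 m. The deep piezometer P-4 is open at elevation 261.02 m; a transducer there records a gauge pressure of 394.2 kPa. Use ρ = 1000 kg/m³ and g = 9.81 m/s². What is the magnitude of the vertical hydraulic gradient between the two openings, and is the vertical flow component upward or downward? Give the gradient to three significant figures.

|i_v| ≈ 0.220; vertical flow is upward

Total head at P-3: h = 299.13 m (water level in the standpipe).
Pressure head at P-4: ψ = P/(ρg) = 394.2×1000 / (1000 × 9.81) = 40.18 m.
Total head at P-4: h = z + ψ = 261.02 + 40.18 = 301.20 m.
Δh = h(P-3) − h(P-4) = 299.13 − 301.20 = -2.07 m.
Vertical separation Δz = 270.44 − 261.02 = 9.42 m.
|i_v| = |Δh| / Δz = 2.07 / 9.42 = 0.220.
Head is higher in the deep piezometer, so vertical flow is upward (discharge condition).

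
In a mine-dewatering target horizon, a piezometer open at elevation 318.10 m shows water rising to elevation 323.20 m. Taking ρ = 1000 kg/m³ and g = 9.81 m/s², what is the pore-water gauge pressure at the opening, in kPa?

P ≈ 50.0 kPa

Pressure head ψ = h − z = 323.20 − 318.10 = 5.10 m.
P = ρgψ = 1000 × 9.81 × 5.10 = 50031 Pa ≈ 50.0 kPa.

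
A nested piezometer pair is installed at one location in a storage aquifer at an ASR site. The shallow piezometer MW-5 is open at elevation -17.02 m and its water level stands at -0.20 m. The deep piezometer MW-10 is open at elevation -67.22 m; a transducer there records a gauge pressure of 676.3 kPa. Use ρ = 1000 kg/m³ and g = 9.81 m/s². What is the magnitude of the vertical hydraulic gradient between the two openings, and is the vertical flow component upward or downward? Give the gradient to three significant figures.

|i_v| ≈ 0.0382; vertical flow is upward

Total head at MW-5: h = -0.20 m (water level in the standpipe).
Pressure head at MW-10: ψ = P/(ρg) = 676.3×1000 / (1000 × 9.81) = 68.94 m.
Total head at MW-10: h = z + ψ = -67.22 + 68.94 = 1.72 m.
Δh = h(MW-5) − h(MW-10) = -0.20 − 1.72 = -1.92 m.
Vertical separation Δz = -17.02 − (-67.22) = 50.20 m.
|i_v| = |Δh| / Δz = 1.92 / 50.20 = 0.0382.
Head is higher in the deep piezometer, so vertical flow is upward (discharge condition).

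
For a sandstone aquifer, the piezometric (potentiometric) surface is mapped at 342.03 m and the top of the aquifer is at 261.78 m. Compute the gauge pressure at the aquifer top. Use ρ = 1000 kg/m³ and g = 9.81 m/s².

P ≈ 787 kPa

Pressure head at the aquifer top: ψ = h − z = 342.03 − 261.78 = 80.25 m.
P = ρgψ = 1000 × 9.81 × 80.25 = 787252 Pa ≈ 787 kPa.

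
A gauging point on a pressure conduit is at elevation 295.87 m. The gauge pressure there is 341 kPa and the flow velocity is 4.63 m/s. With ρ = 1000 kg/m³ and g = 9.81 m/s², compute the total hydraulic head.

Pressure head ψ = P/(ρg) = 341×1000 / (1000 × 9.81) = 34.76 m.
Velocity head = v²/(2g) = 4.63² / (2 × 9.81) = 1.093 m.
h = z + ψ + v²/(2g) = 295.87 + 34.76 + 1.093 = 331.72 m.

h ≈ 331.72 m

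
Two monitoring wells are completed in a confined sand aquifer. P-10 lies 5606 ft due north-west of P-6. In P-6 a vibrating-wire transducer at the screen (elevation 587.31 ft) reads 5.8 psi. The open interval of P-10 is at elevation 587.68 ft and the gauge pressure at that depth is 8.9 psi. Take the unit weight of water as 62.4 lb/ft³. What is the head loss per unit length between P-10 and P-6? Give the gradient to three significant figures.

Pressure head at P-6: ψ = 144·P/γ = 144 × 5.8 / 62.4 = 13.38 ft.
Total head at P-6: h = z + ψ = 587.31 + 13.38 = 600.69 ft.
Pressure head at P-10: ψ = 144·P/γ = 144 × 8.9 / 62.4 = 20.54 ft.
Total head at P-10: h = z + ψ = 587.68 + 20.54 = 608.22 ft.
Head difference: h(P-6) − h(P-10) = 600.69 − 608.22 = -7.53 ft.
Hydraulic gradient: i = |Δh| / L = 7.53 / 5606 = 0.00134.

i ≈ 0.00134 ft/ft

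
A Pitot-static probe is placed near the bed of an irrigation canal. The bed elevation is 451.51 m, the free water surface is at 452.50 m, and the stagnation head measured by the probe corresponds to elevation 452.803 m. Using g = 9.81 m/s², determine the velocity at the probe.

v ≈ 2.44 m/s

Near the bed, under hydrostatic conditions, the piezometric head (z + ψ) equals the free-surface elevation, 452.50 m.
Velocity head = total − piezometric = 452.803 − 452.50 = 0.303 m.
v = √(2g·h_v) = √(2 × 9.81 × 0.303) = 2.44 m/s.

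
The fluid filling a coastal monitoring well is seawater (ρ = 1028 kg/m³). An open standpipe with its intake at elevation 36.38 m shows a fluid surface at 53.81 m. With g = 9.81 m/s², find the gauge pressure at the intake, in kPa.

P ≈ 176 kPa

Pressure head ψ = h − z = 53.81 − 36.38 = 17.43 m.
P = ρgψ = 1028 × 9.81 × 17.43 = 175776 Pa ≈ 176 kPa.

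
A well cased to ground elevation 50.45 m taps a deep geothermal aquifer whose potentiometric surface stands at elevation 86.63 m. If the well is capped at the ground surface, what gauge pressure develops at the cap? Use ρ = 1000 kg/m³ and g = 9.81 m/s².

P ≈ 355 kPa

Head above the cap: Δh = 86.63 − 50.45 = 36.18 m.
P = ρgΔh = 1000 × 9.81 × 36.18 = 354926 Pa ≈ 355 kPa.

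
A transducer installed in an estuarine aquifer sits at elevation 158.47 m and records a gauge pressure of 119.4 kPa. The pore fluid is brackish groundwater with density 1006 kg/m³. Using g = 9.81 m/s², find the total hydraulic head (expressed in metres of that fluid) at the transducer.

ψ = P/(ρg) = 119.4×1000 / (1006 × 9.81) = 12.10 m.
h = z + ψ = 158.47 + 12.10 = 170.57 m.

h ≈ 170.57 m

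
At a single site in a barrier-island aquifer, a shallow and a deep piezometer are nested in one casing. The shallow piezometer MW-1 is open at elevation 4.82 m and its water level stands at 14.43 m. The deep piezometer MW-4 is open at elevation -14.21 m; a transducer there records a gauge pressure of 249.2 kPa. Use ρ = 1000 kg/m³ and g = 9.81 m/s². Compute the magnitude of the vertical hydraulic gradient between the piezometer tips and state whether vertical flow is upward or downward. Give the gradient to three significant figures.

|i_v| ≈ 0.170; vertical flow is downward

Total head at MW-1: h = 14.43 m (water level in the standpipe).
Pressure head at MW-4: ψ = P/(ρg) = 249.2×1000 / (1000 × 9.81) = 25.40 m.
Total head at MW-4: h = z + ψ = -14.21 + 25.40 = 11.19 m.
Δh = h(MW-1) − h(MW-4) = 14.43 − 11.19 = 3.24 m.
Vertical separation Δz = 4.82 − (-14.21) = 19.03 m.
|i_v| = |Δh| / Δz = 3.24 / 19.03 = 0.170.
Head is higher in the shallow piezometer, so vertical flow is downward (recharge condition).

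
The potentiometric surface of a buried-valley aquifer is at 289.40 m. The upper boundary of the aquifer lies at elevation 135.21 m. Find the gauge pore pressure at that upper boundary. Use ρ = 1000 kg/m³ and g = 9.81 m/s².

P ≈ 1510 kPa

Pressure head at the aquifer top: ψ = h − z = 289.40 − 135.21 = 154.19 m.
P = ρgψ = 1000 × 9.81 × 154.19 = 1512604 Pa ≈ 1510 kPa.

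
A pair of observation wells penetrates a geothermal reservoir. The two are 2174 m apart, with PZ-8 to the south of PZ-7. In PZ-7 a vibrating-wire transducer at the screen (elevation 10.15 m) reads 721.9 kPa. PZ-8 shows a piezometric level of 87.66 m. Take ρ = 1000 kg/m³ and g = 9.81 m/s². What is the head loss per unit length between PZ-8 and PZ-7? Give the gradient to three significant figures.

Pressure head at PZ-7: ψ = P/(ρg) = 721.9×1000 / (1000 × 9.81) = 73.59 m.
Total head at PZ-7: h = z + ψ = 10.15 + 73.59 = 83.74 m.
Total head at PZ-8: h = 87.66 m (water level in the piezometer is the total head).
Head difference: h(PZ-7) − h(PZ-8) = 83.74 − 87.66 = -3.92 m.
Hydraulic gradient: i = |Δh| / L = 3.92 / 2174 = 0.00180.

i ≈ 0.00180 m/m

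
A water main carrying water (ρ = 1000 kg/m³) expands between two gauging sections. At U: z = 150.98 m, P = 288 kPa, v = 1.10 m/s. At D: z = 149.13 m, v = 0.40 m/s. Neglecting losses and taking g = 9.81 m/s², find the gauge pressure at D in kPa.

P₂ ≈ 307 kPa

Pressure head at U: ψ₁ = P₁/(ρg) = 288×1000 / (1000 × 9.81) = 29.36 m.
Velocity heads: v₁²/2g = 1.10²/19.62 = 0.062 m; v₂²/2g = 0.40²/19.62 = 0.008 m.
Total head H = z₁ + ψ₁ + v₁²/2g = 150.98 + 29.36 + 0.062 = 180.40 m.
ψ₂ = H − z₂ − v₂²/2g = 180.40 − 149.13 − 0.008 = 31.26 m.
P₂ = ρgψ₂ = 1000 × 9.81 × 31.26 ≈ 307 kPa.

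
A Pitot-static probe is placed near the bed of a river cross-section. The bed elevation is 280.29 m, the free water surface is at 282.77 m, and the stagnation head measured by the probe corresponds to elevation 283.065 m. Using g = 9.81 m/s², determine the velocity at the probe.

Near the bed, under hydrostatic conditions, the piezometric head (z + ψ) equals the free-surface elevation, 282.77 m.
Velocity head = total − piezometric = 283.065 − 282.77 = 0.295 m.
v = √(2g·h_v) = √(2 × 9.81 × 0.295) = 2.41 m/s.

v ≈ 2.41 m/s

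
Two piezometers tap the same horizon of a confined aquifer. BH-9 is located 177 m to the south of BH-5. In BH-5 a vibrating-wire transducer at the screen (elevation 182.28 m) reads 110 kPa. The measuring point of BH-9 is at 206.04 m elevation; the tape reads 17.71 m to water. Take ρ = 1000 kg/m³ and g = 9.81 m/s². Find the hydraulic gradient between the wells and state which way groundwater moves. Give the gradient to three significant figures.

Pressure head at BH-5: ψ = P/(ρg) = 110×1000 / (1000 × 9.81) = 11.21 m.
Total head at BH-5: h = z + ψ = 182.28 + 11.21 = 193.49 m.
Total head at BH-9: h = 206.04 − 17.71 = 188.33 m.
Head difference: h(BH-5) − h(BH-9) = 193.49 − 188.33 = 5.16 m.
Hydraulic gradient: i = |Δh| / L = 5.16 / 177 = 0.0292.
Flow is from higher to lower head: from BH-5 toward BH-9, i.e. toward the south.

i ≈ 0.0292; groundwater flows toward the south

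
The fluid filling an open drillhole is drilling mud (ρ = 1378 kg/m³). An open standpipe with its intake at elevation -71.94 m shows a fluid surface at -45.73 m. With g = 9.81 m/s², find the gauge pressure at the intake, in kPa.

P ≈ 354 kPa

Pressure head ψ = h − z = -45.73 − (-71.94) = 26.21 m.
P = ρgψ = 1378 × 9.81 × 26.21 = 354311 Pa ≈ 354 kPa.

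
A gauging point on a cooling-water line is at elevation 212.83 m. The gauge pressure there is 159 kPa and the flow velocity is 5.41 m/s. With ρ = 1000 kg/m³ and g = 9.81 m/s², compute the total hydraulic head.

h ≈ 230.53 m

Pressure head ψ = P/(ρg) = 159×1000 / (1000 × 9.81) = 16.21 m.
Velocity head = v²/(2g) = 5.41² / (2 × 9.81) = 1.492 m.
h = z + ψ + v²/(2g) = 212.83 + 16.21 + 1.492 = 230.53 m.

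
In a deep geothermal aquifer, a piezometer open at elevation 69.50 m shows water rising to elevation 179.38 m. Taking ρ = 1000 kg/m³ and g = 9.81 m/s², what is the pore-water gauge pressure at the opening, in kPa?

Pressure head ψ = h − z = 179.38 − 69.50 = 109.88 m.
P = ρgψ = 1000 × 9.81 × 109.88 = 1077923 Pa ≈ 1080 kPa.

P ≈ 1080 kPa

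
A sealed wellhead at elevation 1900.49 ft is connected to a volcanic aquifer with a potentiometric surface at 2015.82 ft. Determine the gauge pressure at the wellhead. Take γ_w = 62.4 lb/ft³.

P ≈ 50.0 psi

Head above the cap: Δh = 2015.82 − 1900.49 = 115.33 ft.
P = γΔh/144 = 62.4 × 115.33 / 144 = 50.0 psi.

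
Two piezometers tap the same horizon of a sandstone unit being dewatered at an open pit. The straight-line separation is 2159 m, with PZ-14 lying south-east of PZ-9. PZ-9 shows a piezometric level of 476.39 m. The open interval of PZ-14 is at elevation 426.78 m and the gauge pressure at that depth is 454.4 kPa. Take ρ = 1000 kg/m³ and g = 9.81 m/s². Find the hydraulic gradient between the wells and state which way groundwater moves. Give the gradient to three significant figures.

i ≈ 0.00152; groundwater flows toward the south-east

Total head at PZ-9: h = 476.39 m (water level in the piezometer is the total head).
Pressure head at PZ-14: ψ = P/(ρg) = 454.4×1000 / (1000 × 9.81) = 46.32 m.
Total head at PZ-14: h = z + ψ = 426.78 + 46.32 = 473.10 m.
Head difference: h(PZ-9) − h(PZ-14) = 476.39 − 473.10 = 3.29 m.
Hydraulic gradient: i = |Δh| / L = 3.29 / 2159 = 0.00152.
Flow is from higher to lower head: from PZ-9 toward PZ-14, i.e. toward the south-east.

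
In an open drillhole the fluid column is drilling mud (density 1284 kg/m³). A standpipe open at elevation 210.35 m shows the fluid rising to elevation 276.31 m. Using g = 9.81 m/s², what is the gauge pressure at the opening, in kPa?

P ≈ 831 kPa

Pressure head ψ = h − z = 276.31 − 210.35 = 65.96 m.
P = ρgψ = 1284 × 9.81 × 65.96 = 830835 Pa ≈ 831 kPa.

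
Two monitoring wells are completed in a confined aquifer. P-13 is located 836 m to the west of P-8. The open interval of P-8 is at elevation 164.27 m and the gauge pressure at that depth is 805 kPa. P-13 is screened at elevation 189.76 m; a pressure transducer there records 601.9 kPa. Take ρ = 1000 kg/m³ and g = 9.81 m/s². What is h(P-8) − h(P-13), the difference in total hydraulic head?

Pressure head at P-8: ψ = P/(ρg) = 805×1000 / (1000 × 9.81) = 82.06 m.
Total head at P-8: h = z + ψ = 164.27 + 82.06 = 246.33 m.
Pressure head at P-13: ψ = P/(ρg) = 601.9×1000 / (1000 × 9.81) = 61.36 m.
Total head at P-13: h = z + ψ = 189.76 + 61.36 = 251.12 m.
Head difference: h(P-8) − h(P-13) = 246.33 − 251.12 = -4.79 m.

Δh ≈ -4.79 m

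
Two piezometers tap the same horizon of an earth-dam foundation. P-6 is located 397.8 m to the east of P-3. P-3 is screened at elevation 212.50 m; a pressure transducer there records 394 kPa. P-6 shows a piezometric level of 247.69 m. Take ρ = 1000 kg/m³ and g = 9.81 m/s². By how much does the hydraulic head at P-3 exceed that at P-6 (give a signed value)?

Pressure head at P-3: ψ = P/(ρg) = 394×1000 / (1000 × 9.81) = 40.16 m.
Total head at P-3: h = z + ψ = 212.50 + 40.16 = 252.66 m.
Total head at P-6: h = 247.69 m (water level in the piezometer is the total head).
Head difference: h(P-3) − h(P-6) = 252.66 − 247.69 = 4.97 m.

Δh ≈ 4.97 m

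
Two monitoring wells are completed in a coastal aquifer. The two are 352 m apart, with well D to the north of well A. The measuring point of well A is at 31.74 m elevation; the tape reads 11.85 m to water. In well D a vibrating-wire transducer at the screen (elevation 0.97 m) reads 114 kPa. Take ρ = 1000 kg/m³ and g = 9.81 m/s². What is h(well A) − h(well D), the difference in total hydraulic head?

Δh ≈ 7.30 m

Total head at well A: h = 31.74 − 11.85 = 19.89 m.
Pressure head at well D: ψ = P/(ρg) = 114×1000 / (1000 × 9.81) = 11.62 m.
Total head at well D: h = z + ψ = 0.97 + 11.62 = 12.59 m.
Head difference: h(well A) − h(well D) = 19.89 − 12.59 = 7.30 m.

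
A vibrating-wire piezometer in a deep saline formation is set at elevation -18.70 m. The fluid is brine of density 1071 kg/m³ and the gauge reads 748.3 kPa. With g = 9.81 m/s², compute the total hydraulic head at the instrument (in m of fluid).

ψ = P/(ρg) = 748.3×1000 / (1071 × 9.81) = 71.22 m.
h = z + ψ = -18.70 + 71.22 = 52.52 m.

h ≈ 52.52 m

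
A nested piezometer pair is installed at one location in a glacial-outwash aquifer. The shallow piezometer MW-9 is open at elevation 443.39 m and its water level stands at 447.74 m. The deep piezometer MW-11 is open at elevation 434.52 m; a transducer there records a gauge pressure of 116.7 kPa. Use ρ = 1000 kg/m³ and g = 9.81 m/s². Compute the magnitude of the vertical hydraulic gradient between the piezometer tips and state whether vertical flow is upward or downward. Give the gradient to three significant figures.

|i_v| ≈ 0.149; vertical flow is downward

Total head at MW-9: h = 447.74 m (water level in the standpipe).
Pressure head at MW-11: ψ = P/(ρg) = 116.7×1000 / (1000 × 9.81) = 11.90 m.
Total head at MW-11: h = z + ψ = 434.52 + 11.90 = 446.42 m.
Δh = h(MW-9) − h(MW-11) = 447.74 − 446.42 = 1.32 m.
Vertical separation Δz = 443.39 − 434.52 = 8.87 m.
|i_v| = |Δh| / Δz = 1.32 / 8.87 = 0.149.
Head is higher in the shallow piezometer, so vertical flow is downward (recharge condition).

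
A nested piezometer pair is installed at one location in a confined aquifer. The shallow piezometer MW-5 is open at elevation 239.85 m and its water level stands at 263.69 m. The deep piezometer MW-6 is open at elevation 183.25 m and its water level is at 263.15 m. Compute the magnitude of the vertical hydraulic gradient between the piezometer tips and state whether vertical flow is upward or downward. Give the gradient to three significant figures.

Total head at MW-5: h = 263.69 m (water level in the standpipe).
Total head at MW-6: h = 263.15 m.
Δh = h(MW-5) − h(MW-6) = 263.69 − 263.15 = 0.54 m.
Vertical separation Δz = 239.85 − 183.25 = 56.60 m.
|i_v| = |Δh| / Δz = 0.54 / 56.60 = 0.00954.
Head is higher in the shallow piezometer, so vertical flow is downward (recharge condition).

|i_v| ≈ 0.00954; vertical flow is downward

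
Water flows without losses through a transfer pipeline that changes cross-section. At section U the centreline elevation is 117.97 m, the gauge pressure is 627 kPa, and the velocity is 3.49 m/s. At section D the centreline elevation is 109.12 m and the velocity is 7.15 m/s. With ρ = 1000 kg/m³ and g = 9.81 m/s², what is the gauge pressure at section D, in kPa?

Pressure head at U: ψ₁ = P₁/(ρg) = 627×1000 / (1000 × 9.81) = 63.91 m.
Velocity heads: v₁²/2g = 3.49²/19.62 = 0.621 m; v₂²/2g = 7.15²/19.62 = 2.606 m.
Total head H = z₁ + ψ₁ + v₁²/2g = 117.97 + 63.91 + 0.621 = 182.50 m.
ψ₂ = H − z₂ − v₂²/2g = 182.50 − 109.12 − 2.606 = 70.77 m.
P₂ = ρgψ₂ = 1000 × 9.81 × 70.77 ≈ 694 kPa.

P₂ ≈ 694 kPa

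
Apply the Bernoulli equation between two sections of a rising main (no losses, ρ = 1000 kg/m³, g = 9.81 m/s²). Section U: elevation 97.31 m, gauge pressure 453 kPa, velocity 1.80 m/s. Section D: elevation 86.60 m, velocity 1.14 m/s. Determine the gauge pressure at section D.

Pressure head at U: ψ₁ = P₁/(ρg) = 453×1000 / (1000 × 9.81) = 46.18 m.
Velocity heads: v₁²/2g = 1.80²/19.62 = 0.165 m; v₂²/2g = 1.14²/19.62 = 0.066 m.
Total head H = z₁ + ψ₁ + v₁²/2g = 97.31 + 46.18 + 0.165 = 143.66 m.
ψ₂ = H − z₂ − v₂²/2g = 143.66 − 86.60 − 0.066 = 56.99 m.
P₂ = ρgψ₂ = 1000 × 9.81 × 56.99 ≈ 559 kPa.

P₂ ≈ 559 kPa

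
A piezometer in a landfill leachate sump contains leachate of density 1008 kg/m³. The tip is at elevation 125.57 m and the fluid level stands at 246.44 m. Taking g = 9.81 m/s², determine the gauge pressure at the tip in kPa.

Pressure head ψ = h − z = 246.44 − 125.57 = 120.87 m.
P = ρgψ = 1008 × 9.81 × 120.87 = 1195221 Pa ≈ 1200 kPa.

P ≈ 1200 kPa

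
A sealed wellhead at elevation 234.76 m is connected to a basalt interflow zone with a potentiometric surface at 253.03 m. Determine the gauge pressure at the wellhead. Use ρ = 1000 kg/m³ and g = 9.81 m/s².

Head above the cap: Δh = 253.03 − 234.76 = 18.27 m.
P = ρgΔh = 1000 × 9.81 × 18.27 = 179229 Pa ≈ 179 kPa.

P ≈ 179 kPa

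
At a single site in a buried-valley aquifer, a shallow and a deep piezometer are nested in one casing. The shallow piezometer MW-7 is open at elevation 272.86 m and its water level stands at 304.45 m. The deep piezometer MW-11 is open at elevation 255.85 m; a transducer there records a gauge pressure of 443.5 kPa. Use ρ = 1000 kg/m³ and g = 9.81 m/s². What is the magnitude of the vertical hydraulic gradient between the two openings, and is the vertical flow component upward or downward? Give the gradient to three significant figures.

|i_v| ≈ 0.199; vertical flow is downward

Total head at MW-7: h = 304.45 m (water level in the standpipe).
Pressure head at MW-11: ψ = P/(ρg) = 443.5×1000 / (1000 × 9.81) = 45.21 m.
Total head at MW-11: h = z + ψ = 255.85 + 45.21 = 301.06 m.
Δh = h(MW-7) − h(MW-11) = 304.45 − 301.06 = 3.39 m.
Vertical separation Δz = 272.86 − 255.85 = 17.01 m.
|i_v| = |Δh| / Δz = 3.39 / 17.01 = 0.199.
Head is higher in the shallow piezometer, so vertical flow is downward (recharge condition).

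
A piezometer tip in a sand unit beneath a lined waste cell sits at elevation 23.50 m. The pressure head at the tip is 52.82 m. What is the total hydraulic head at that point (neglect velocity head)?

h ≈ 76.32 m

h = z + ψ = 23.50 + 52.82 = 76.32 m.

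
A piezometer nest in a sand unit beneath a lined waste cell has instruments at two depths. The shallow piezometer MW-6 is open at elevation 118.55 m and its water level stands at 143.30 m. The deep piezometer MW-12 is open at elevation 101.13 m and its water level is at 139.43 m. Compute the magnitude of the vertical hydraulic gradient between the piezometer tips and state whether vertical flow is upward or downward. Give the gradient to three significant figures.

Total head at MW-6: h = 143.30 m (water level in the standpipe).
Total head at MW-12: h = 139.43 m.
Δh = h(MW-6) − h(MW-12) = 143.30 − 139.43 = 3.87 m.
Vertical separation Δz = 118.55 − 101.13 = 17.42 m.
|i_v| = |Δh| / Δz = 3.87 / 17.42 = 0.222.
Head is higher in the shallow piezometer, so vertical flow is downward (recharge condition).

|i_v| ≈ 0.222; vertical flow is downward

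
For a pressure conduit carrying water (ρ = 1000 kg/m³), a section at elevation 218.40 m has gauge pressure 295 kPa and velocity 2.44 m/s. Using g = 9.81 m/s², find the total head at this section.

Pressure head ψ = P/(ρg) = 295×1000 / (1000 × 9.81) = 30.07 m.
Velocity head = v²/(2g) = 2.44² / (2 × 9.81) = 0.303 m.
h = z + ψ + v²/(2g) = 218.40 + 30.07 + 0.303 = 248.77 m.

h ≈ 248.77 m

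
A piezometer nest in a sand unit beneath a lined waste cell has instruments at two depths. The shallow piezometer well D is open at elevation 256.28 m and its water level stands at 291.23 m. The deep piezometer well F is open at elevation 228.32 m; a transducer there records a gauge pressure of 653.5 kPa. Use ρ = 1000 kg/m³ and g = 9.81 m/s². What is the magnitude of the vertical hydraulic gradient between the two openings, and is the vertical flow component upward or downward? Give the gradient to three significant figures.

Total head at well D: h = 291.23 m (water level in the standpipe).
Pressure head at well F: ψ = P/(ρg) = 653.5×1000 / (1000 × 9.81) = 66.62 m.
Total head at well F: h = z + ψ = 228.32 + 66.62 = 294.94 m.
Δh = h(well D) − h(well F) = 291.23 − 294.94 = -3.71 m.
Vertical separation Δz = 256.28 − 228.32 = 27.96 m.
|i_v| = |Δh| / Δz = 3.71 / 27.96 = 0.133.
Head is higher in the deep piezometer, so vertical flow is upward (discharge condition).

|i_v| ≈ 0.133; vertical flow is upward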